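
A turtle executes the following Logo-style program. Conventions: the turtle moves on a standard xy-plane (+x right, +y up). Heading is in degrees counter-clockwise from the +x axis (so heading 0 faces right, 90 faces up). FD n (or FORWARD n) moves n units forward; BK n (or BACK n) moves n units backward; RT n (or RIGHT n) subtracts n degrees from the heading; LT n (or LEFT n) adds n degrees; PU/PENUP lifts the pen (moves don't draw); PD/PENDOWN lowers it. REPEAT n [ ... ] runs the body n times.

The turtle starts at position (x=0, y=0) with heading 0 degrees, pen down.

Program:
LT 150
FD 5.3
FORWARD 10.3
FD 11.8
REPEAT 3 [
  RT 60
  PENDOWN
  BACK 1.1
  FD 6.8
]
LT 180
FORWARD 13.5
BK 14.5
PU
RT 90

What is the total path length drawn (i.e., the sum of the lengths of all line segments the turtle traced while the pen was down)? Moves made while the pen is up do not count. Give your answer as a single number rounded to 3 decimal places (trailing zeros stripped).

Answer: 79.1

Derivation:
Executing turtle program step by step:
Start: pos=(0,0), heading=0, pen down
LT 150: heading 0 -> 150
FD 5.3: (0,0) -> (-4.59,2.65) [heading=150, draw]
FD 10.3: (-4.59,2.65) -> (-13.51,7.8) [heading=150, draw]
FD 11.8: (-13.51,7.8) -> (-23.729,13.7) [heading=150, draw]
REPEAT 3 [
  -- iteration 1/3 --
  RT 60: heading 150 -> 90
  PD: pen down
  BK 1.1: (-23.729,13.7) -> (-23.729,12.6) [heading=90, draw]
  FD 6.8: (-23.729,12.6) -> (-23.729,19.4) [heading=90, draw]
  -- iteration 2/3 --
  RT 60: heading 90 -> 30
  PD: pen down
  BK 1.1: (-23.729,19.4) -> (-24.682,18.85) [heading=30, draw]
  FD 6.8: (-24.682,18.85) -> (-18.793,22.25) [heading=30, draw]
  -- iteration 3/3 --
  RT 60: heading 30 -> 330
  PD: pen down
  BK 1.1: (-18.793,22.25) -> (-19.745,22.8) [heading=330, draw]
  FD 6.8: (-19.745,22.8) -> (-13.856,19.4) [heading=330, draw]
]
LT 180: heading 330 -> 150
FD 13.5: (-13.856,19.4) -> (-25.548,26.15) [heading=150, draw]
BK 14.5: (-25.548,26.15) -> (-12.99,18.9) [heading=150, draw]
PU: pen up
RT 90: heading 150 -> 60
Final: pos=(-12.99,18.9), heading=60, 11 segment(s) drawn

Segment lengths:
  seg 1: (0,0) -> (-4.59,2.65), length = 5.3
  seg 2: (-4.59,2.65) -> (-13.51,7.8), length = 10.3
  seg 3: (-13.51,7.8) -> (-23.729,13.7), length = 11.8
  seg 4: (-23.729,13.7) -> (-23.729,12.6), length = 1.1
  seg 5: (-23.729,12.6) -> (-23.729,19.4), length = 6.8
  seg 6: (-23.729,19.4) -> (-24.682,18.85), length = 1.1
  seg 7: (-24.682,18.85) -> (-18.793,22.25), length = 6.8
  seg 8: (-18.793,22.25) -> (-19.745,22.8), length = 1.1
  seg 9: (-19.745,22.8) -> (-13.856,19.4), length = 6.8
  seg 10: (-13.856,19.4) -> (-25.548,26.15), length = 13.5
  seg 11: (-25.548,26.15) -> (-12.99,18.9), length = 14.5
Total = 79.1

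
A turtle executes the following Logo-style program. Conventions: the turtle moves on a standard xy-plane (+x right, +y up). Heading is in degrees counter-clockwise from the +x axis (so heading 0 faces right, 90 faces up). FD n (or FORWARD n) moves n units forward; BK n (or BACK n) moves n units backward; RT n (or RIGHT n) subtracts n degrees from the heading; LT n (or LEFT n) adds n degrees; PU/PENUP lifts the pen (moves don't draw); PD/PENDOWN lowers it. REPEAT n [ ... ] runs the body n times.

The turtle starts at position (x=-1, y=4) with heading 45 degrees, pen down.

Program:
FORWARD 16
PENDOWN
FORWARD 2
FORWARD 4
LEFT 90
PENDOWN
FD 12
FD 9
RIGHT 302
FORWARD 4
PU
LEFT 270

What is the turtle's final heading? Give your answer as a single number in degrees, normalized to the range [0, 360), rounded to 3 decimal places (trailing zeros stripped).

Executing turtle program step by step:
Start: pos=(-1,4), heading=45, pen down
FD 16: (-1,4) -> (10.314,15.314) [heading=45, draw]
PD: pen down
FD 2: (10.314,15.314) -> (11.728,16.728) [heading=45, draw]
FD 4: (11.728,16.728) -> (14.556,19.556) [heading=45, draw]
LT 90: heading 45 -> 135
PD: pen down
FD 12: (14.556,19.556) -> (6.071,28.042) [heading=135, draw]
FD 9: (6.071,28.042) -> (-0.293,34.406) [heading=135, draw]
RT 302: heading 135 -> 193
FD 4: (-0.293,34.406) -> (-4.19,33.506) [heading=193, draw]
PU: pen up
LT 270: heading 193 -> 103
Final: pos=(-4.19,33.506), heading=103, 6 segment(s) drawn

Answer: 103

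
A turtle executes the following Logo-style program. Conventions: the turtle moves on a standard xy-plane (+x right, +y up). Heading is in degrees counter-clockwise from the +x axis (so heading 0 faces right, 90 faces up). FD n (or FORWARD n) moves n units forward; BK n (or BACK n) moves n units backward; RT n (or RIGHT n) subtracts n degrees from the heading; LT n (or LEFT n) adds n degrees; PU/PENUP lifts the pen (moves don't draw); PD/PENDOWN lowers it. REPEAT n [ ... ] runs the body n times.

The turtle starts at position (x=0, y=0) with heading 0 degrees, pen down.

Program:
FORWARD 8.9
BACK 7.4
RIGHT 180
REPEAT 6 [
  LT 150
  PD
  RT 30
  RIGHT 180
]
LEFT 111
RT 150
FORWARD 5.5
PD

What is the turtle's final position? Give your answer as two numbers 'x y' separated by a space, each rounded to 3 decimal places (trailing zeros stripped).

Executing turtle program step by step:
Start: pos=(0,0), heading=0, pen down
FD 8.9: (0,0) -> (8.9,0) [heading=0, draw]
BK 7.4: (8.9,0) -> (1.5,0) [heading=0, draw]
RT 180: heading 0 -> 180
REPEAT 6 [
  -- iteration 1/6 --
  LT 150: heading 180 -> 330
  PD: pen down
  RT 30: heading 330 -> 300
  RT 180: heading 300 -> 120
  -- iteration 2/6 --
  LT 150: heading 120 -> 270
  PD: pen down
  RT 30: heading 270 -> 240
  RT 180: heading 240 -> 60
  -- iteration 3/6 --
  LT 150: heading 60 -> 210
  PD: pen down
  RT 30: heading 210 -> 180
  RT 180: heading 180 -> 0
  -- iteration 4/6 --
  LT 150: heading 0 -> 150
  PD: pen down
  RT 30: heading 150 -> 120
  RT 180: heading 120 -> 300
  -- iteration 5/6 --
  LT 150: heading 300 -> 90
  PD: pen down
  RT 30: heading 90 -> 60
  RT 180: heading 60 -> 240
  -- iteration 6/6 --
  LT 150: heading 240 -> 30
  PD: pen down
  RT 30: heading 30 -> 0
  RT 180: heading 0 -> 180
]
LT 111: heading 180 -> 291
RT 150: heading 291 -> 141
FD 5.5: (1.5,0) -> (-2.774,3.461) [heading=141, draw]
PD: pen down
Final: pos=(-2.774,3.461), heading=141, 3 segment(s) drawn

Answer: -2.774 3.461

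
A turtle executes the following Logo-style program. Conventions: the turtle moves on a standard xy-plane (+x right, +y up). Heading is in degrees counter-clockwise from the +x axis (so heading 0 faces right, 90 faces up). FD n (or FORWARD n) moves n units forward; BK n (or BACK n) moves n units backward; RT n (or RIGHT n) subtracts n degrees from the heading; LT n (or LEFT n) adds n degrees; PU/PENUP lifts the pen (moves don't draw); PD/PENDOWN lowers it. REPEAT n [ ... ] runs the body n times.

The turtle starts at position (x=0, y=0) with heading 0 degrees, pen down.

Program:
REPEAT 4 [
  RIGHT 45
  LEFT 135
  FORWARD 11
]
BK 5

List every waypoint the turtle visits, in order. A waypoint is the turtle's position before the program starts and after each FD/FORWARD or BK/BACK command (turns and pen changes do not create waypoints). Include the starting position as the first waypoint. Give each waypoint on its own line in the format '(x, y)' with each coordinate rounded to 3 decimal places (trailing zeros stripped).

Executing turtle program step by step:
Start: pos=(0,0), heading=0, pen down
REPEAT 4 [
  -- iteration 1/4 --
  RT 45: heading 0 -> 315
  LT 135: heading 315 -> 90
  FD 11: (0,0) -> (0,11) [heading=90, draw]
  -- iteration 2/4 --
  RT 45: heading 90 -> 45
  LT 135: heading 45 -> 180
  FD 11: (0,11) -> (-11,11) [heading=180, draw]
  -- iteration 3/4 --
  RT 45: heading 180 -> 135
  LT 135: heading 135 -> 270
  FD 11: (-11,11) -> (-11,0) [heading=270, draw]
  -- iteration 4/4 --
  RT 45: heading 270 -> 225
  LT 135: heading 225 -> 0
  FD 11: (-11,0) -> (0,0) [heading=0, draw]
]
BK 5: (0,0) -> (-5,0) [heading=0, draw]
Final: pos=(-5,0), heading=0, 5 segment(s) drawn
Waypoints (6 total):
(0, 0)
(0, 11)
(-11, 11)
(-11, 0)
(0, 0)
(-5, 0)

Answer: (0, 0)
(0, 11)
(-11, 11)
(-11, 0)
(0, 0)
(-5, 0)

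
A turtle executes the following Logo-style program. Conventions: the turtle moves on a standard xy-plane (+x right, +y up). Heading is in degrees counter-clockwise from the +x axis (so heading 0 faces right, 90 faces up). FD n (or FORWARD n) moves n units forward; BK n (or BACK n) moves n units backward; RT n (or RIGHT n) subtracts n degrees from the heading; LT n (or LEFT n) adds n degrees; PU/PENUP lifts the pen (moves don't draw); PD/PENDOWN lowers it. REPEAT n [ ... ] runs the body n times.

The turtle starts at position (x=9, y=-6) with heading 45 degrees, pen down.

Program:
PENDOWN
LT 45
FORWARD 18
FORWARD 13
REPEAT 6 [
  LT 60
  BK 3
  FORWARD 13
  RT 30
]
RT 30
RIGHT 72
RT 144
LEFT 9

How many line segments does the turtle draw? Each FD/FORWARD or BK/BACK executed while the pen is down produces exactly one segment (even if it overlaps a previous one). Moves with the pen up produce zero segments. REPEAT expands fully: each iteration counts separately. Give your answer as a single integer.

Answer: 14

Derivation:
Executing turtle program step by step:
Start: pos=(9,-6), heading=45, pen down
PD: pen down
LT 45: heading 45 -> 90
FD 18: (9,-6) -> (9,12) [heading=90, draw]
FD 13: (9,12) -> (9,25) [heading=90, draw]
REPEAT 6 [
  -- iteration 1/6 --
  LT 60: heading 90 -> 150
  BK 3: (9,25) -> (11.598,23.5) [heading=150, draw]
  FD 13: (11.598,23.5) -> (0.34,30) [heading=150, draw]
  RT 30: heading 150 -> 120
  -- iteration 2/6 --
  LT 60: heading 120 -> 180
  BK 3: (0.34,30) -> (3.34,30) [heading=180, draw]
  FD 13: (3.34,30) -> (-9.66,30) [heading=180, draw]
  RT 30: heading 180 -> 150
  -- iteration 3/6 --
  LT 60: heading 150 -> 210
  BK 3: (-9.66,30) -> (-7.062,31.5) [heading=210, draw]
  FD 13: (-7.062,31.5) -> (-18.321,25) [heading=210, draw]
  RT 30: heading 210 -> 180
  -- iteration 4/6 --
  LT 60: heading 180 -> 240
  BK 3: (-18.321,25) -> (-16.821,27.598) [heading=240, draw]
  FD 13: (-16.821,27.598) -> (-23.321,16.34) [heading=240, draw]
  RT 30: heading 240 -> 210
  -- iteration 5/6 --
  LT 60: heading 210 -> 270
  BK 3: (-23.321,16.34) -> (-23.321,19.34) [heading=270, draw]
  FD 13: (-23.321,19.34) -> (-23.321,6.34) [heading=270, draw]
  RT 30: heading 270 -> 240
  -- iteration 6/6 --
  LT 60: heading 240 -> 300
  BK 3: (-23.321,6.34) -> (-24.821,8.938) [heading=300, draw]
  FD 13: (-24.821,8.938) -> (-18.321,-2.321) [heading=300, draw]
  RT 30: heading 300 -> 270
]
RT 30: heading 270 -> 240
RT 72: heading 240 -> 168
RT 144: heading 168 -> 24
LT 9: heading 24 -> 33
Final: pos=(-18.321,-2.321), heading=33, 14 segment(s) drawn
Segments drawn: 14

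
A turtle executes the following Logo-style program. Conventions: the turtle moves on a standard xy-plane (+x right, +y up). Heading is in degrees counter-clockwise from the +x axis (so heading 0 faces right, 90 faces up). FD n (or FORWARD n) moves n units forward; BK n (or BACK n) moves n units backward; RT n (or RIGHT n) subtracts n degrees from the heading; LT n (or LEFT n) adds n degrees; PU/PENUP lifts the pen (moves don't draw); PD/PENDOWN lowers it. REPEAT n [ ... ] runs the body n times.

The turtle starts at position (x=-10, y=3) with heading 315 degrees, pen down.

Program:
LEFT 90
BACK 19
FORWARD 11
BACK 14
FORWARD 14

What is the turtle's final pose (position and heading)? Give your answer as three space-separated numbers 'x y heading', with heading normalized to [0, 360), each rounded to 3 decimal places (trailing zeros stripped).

Executing turtle program step by step:
Start: pos=(-10,3), heading=315, pen down
LT 90: heading 315 -> 45
BK 19: (-10,3) -> (-23.435,-10.435) [heading=45, draw]
FD 11: (-23.435,-10.435) -> (-15.657,-2.657) [heading=45, draw]
BK 14: (-15.657,-2.657) -> (-25.556,-12.556) [heading=45, draw]
FD 14: (-25.556,-12.556) -> (-15.657,-2.657) [heading=45, draw]
Final: pos=(-15.657,-2.657), heading=45, 4 segment(s) drawn

Answer: -15.657 -2.657 45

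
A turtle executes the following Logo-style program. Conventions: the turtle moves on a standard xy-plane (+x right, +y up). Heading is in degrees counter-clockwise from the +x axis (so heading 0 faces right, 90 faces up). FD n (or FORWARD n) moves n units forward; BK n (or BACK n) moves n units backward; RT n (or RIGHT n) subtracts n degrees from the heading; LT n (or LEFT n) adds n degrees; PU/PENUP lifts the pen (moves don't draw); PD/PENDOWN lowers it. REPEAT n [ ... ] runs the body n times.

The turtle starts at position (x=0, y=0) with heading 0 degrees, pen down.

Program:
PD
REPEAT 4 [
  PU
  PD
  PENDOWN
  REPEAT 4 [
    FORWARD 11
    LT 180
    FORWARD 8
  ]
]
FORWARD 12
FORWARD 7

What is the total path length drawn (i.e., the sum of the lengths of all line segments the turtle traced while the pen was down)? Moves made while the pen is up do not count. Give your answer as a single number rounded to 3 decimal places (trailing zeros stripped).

Answer: 323

Derivation:
Executing turtle program step by step:
Start: pos=(0,0), heading=0, pen down
PD: pen down
REPEAT 4 [
  -- iteration 1/4 --
  PU: pen up
  PD: pen down
  PD: pen down
  REPEAT 4 [
    -- iteration 1/4 --
    FD 11: (0,0) -> (11,0) [heading=0, draw]
    LT 180: heading 0 -> 180
    FD 8: (11,0) -> (3,0) [heading=180, draw]
    -- iteration 2/4 --
    FD 11: (3,0) -> (-8,0) [heading=180, draw]
    LT 180: heading 180 -> 0
    FD 8: (-8,0) -> (0,0) [heading=0, draw]
    -- iteration 3/4 --
    FD 11: (0,0) -> (11,0) [heading=0, draw]
    LT 180: heading 0 -> 180
    FD 8: (11,0) -> (3,0) [heading=180, draw]
    -- iteration 4/4 --
    FD 11: (3,0) -> (-8,0) [heading=180, draw]
    LT 180: heading 180 -> 0
    FD 8: (-8,0) -> (0,0) [heading=0, draw]
  ]
  -- iteration 2/4 --
  PU: pen up
  PD: pen down
  PD: pen down
  REPEAT 4 [
    -- iteration 1/4 --
    FD 11: (0,0) -> (11,0) [heading=0, draw]
    LT 180: heading 0 -> 180
    FD 8: (11,0) -> (3,0) [heading=180, draw]
    -- iteration 2/4 --
    FD 11: (3,0) -> (-8,0) [heading=180, draw]
    LT 180: heading 180 -> 0
    FD 8: (-8,0) -> (0,0) [heading=0, draw]
    -- iteration 3/4 --
    FD 11: (0,0) -> (11,0) [heading=0, draw]
    LT 180: heading 0 -> 180
    FD 8: (11,0) -> (3,0) [heading=180, draw]
    -- iteration 4/4 --
    FD 11: (3,0) -> (-8,0) [heading=180, draw]
    LT 180: heading 180 -> 0
    FD 8: (-8,0) -> (0,0) [heading=0, draw]
  ]
  -- iteration 3/4 --
  PU: pen up
  PD: pen down
  PD: pen down
  REPEAT 4 [
    -- iteration 1/4 --
    FD 11: (0,0) -> (11,0) [heading=0, draw]
    LT 180: heading 0 -> 180
    FD 8: (11,0) -> (3,0) [heading=180, draw]
    -- iteration 2/4 --
    FD 11: (3,0) -> (-8,0) [heading=180, draw]
    LT 180: heading 180 -> 0
    FD 8: (-8,0) -> (0,0) [heading=0, draw]
    -- iteration 3/4 --
    FD 11: (0,0) -> (11,0) [heading=0, draw]
    LT 180: heading 0 -> 180
    FD 8: (11,0) -> (3,0) [heading=180, draw]
    -- iteration 4/4 --
    FD 11: (3,0) -> (-8,0) [heading=180, draw]
    LT 180: heading 180 -> 0
    FD 8: (-8,0) -> (0,0) [heading=0, draw]
  ]
  -- iteration 4/4 --
  PU: pen up
  PD: pen down
  PD: pen down
  REPEAT 4 [
    -- iteration 1/4 --
    FD 11: (0,0) -> (11,0) [heading=0, draw]
    LT 180: heading 0 -> 180
    FD 8: (11,0) -> (3,0) [heading=180, draw]
    -- iteration 2/4 --
    FD 11: (3,0) -> (-8,0) [heading=180, draw]
    LT 180: heading 180 -> 0
    FD 8: (-8,0) -> (0,0) [heading=0, draw]
    -- iteration 3/4 --
    FD 11: (0,0) -> (11,0) [heading=0, draw]
    LT 180: heading 0 -> 180
    FD 8: (11,0) -> (3,0) [heading=180, draw]
    -- iteration 4/4 --
    FD 11: (3,0) -> (-8,0) [heading=180, draw]
    LT 180: heading 180 -> 0
    FD 8: (-8,0) -> (0,0) [heading=0, draw]
  ]
]
FD 12: (0,0) -> (12,0) [heading=0, draw]
FD 7: (12,0) -> (19,0) [heading=0, draw]
Final: pos=(19,0), heading=0, 34 segment(s) drawn

Segment lengths:
  seg 1: (0,0) -> (11,0), length = 11
  seg 2: (11,0) -> (3,0), length = 8
  seg 3: (3,0) -> (-8,0), length = 11
  seg 4: (-8,0) -> (0,0), length = 8
  seg 5: (0,0) -> (11,0), length = 11
  seg 6: (11,0) -> (3,0), length = 8
  seg 7: (3,0) -> (-8,0), length = 11
  seg 8: (-8,0) -> (0,0), length = 8
  seg 9: (0,0) -> (11,0), length = 11
  seg 10: (11,0) -> (3,0), length = 8
  seg 11: (3,0) -> (-8,0), length = 11
  seg 12: (-8,0) -> (0,0), length = 8
  seg 13: (0,0) -> (11,0), length = 11
  seg 14: (11,0) -> (3,0), length = 8
  seg 15: (3,0) -> (-8,0), length = 11
  seg 16: (-8,0) -> (0,0), length = 8
  seg 17: (0,0) -> (11,0), length = 11
  seg 18: (11,0) -> (3,0), length = 8
  seg 19: (3,0) -> (-8,0), length = 11
  seg 20: (-8,0) -> (0,0), length = 8
  seg 21: (0,0) -> (11,0), length = 11
  seg 22: (11,0) -> (3,0), length = 8
  seg 23: (3,0) -> (-8,0), length = 11
  seg 24: (-8,0) -> (0,0), length = 8
  seg 25: (0,0) -> (11,0), length = 11
  seg 26: (11,0) -> (3,0), length = 8
  seg 27: (3,0) -> (-8,0), length = 11
  seg 28: (-8,0) -> (0,0), length = 8
  seg 29: (0,0) -> (11,0), length = 11
  seg 30: (11,0) -> (3,0), length = 8
  seg 31: (3,0) -> (-8,0), length = 11
  seg 32: (-8,0) -> (0,0), length = 8
  seg 33: (0,0) -> (12,0), length = 12
  seg 34: (12,0) -> (19,0), length = 7
Total = 323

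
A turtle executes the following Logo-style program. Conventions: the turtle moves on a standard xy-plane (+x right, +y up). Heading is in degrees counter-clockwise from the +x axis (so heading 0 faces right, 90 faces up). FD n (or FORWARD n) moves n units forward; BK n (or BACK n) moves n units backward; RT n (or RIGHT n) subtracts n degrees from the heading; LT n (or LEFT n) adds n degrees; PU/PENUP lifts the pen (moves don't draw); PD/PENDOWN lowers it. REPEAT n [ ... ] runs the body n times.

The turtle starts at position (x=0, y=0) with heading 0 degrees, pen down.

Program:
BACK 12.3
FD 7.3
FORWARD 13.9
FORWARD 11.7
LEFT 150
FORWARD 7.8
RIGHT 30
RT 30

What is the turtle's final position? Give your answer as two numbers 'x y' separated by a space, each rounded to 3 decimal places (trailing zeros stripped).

Executing turtle program step by step:
Start: pos=(0,0), heading=0, pen down
BK 12.3: (0,0) -> (-12.3,0) [heading=0, draw]
FD 7.3: (-12.3,0) -> (-5,0) [heading=0, draw]
FD 13.9: (-5,0) -> (8.9,0) [heading=0, draw]
FD 11.7: (8.9,0) -> (20.6,0) [heading=0, draw]
LT 150: heading 0 -> 150
FD 7.8: (20.6,0) -> (13.845,3.9) [heading=150, draw]
RT 30: heading 150 -> 120
RT 30: heading 120 -> 90
Final: pos=(13.845,3.9), heading=90, 5 segment(s) drawn

Answer: 13.845 3.9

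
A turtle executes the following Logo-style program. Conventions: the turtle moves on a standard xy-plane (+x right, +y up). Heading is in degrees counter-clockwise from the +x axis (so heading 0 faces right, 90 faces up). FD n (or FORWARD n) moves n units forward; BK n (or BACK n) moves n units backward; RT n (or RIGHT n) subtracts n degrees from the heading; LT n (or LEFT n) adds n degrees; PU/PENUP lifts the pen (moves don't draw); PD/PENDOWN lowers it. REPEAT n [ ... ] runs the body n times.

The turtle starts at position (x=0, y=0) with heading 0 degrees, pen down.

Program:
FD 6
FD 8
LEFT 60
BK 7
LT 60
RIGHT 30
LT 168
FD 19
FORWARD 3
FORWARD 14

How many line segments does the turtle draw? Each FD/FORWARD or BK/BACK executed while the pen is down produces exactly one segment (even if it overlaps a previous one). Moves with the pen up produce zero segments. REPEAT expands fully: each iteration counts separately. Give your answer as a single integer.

Executing turtle program step by step:
Start: pos=(0,0), heading=0, pen down
FD 6: (0,0) -> (6,0) [heading=0, draw]
FD 8: (6,0) -> (14,0) [heading=0, draw]
LT 60: heading 0 -> 60
BK 7: (14,0) -> (10.5,-6.062) [heading=60, draw]
LT 60: heading 60 -> 120
RT 30: heading 120 -> 90
LT 168: heading 90 -> 258
FD 19: (10.5,-6.062) -> (6.55,-24.647) [heading=258, draw]
FD 3: (6.55,-24.647) -> (5.926,-27.581) [heading=258, draw]
FD 14: (5.926,-27.581) -> (3.015,-41.275) [heading=258, draw]
Final: pos=(3.015,-41.275), heading=258, 6 segment(s) drawn
Segments drawn: 6

Answer: 6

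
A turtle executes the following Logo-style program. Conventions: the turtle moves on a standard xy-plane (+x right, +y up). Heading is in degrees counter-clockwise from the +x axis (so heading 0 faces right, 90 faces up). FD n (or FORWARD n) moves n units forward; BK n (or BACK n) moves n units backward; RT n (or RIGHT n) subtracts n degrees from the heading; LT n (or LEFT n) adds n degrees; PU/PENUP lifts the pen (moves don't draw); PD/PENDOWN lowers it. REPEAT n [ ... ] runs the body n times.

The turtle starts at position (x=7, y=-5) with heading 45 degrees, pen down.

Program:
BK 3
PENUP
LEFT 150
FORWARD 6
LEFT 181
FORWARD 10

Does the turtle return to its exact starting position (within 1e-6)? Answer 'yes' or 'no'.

Answer: no

Derivation:
Executing turtle program step by step:
Start: pos=(7,-5), heading=45, pen down
BK 3: (7,-5) -> (4.879,-7.121) [heading=45, draw]
PU: pen up
LT 150: heading 45 -> 195
FD 6: (4.879,-7.121) -> (-0.917,-8.674) [heading=195, move]
LT 181: heading 195 -> 16
FD 10: (-0.917,-8.674) -> (8.696,-5.918) [heading=16, move]
Final: pos=(8.696,-5.918), heading=16, 1 segment(s) drawn

Start position: (7, -5)
Final position: (8.696, -5.918)
Distance = 1.928; >= 1e-6 -> NOT closed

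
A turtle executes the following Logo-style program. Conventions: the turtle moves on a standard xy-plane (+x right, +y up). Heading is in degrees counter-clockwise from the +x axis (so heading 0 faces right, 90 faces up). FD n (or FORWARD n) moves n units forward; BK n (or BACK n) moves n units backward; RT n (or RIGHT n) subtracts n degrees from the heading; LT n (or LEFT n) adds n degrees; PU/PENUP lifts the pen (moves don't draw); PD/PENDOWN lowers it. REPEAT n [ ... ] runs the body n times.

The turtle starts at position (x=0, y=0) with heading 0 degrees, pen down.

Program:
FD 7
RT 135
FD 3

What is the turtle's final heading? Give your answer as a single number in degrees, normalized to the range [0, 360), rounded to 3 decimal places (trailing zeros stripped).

Executing turtle program step by step:
Start: pos=(0,0), heading=0, pen down
FD 7: (0,0) -> (7,0) [heading=0, draw]
RT 135: heading 0 -> 225
FD 3: (7,0) -> (4.879,-2.121) [heading=225, draw]
Final: pos=(4.879,-2.121), heading=225, 2 segment(s) drawn

Answer: 225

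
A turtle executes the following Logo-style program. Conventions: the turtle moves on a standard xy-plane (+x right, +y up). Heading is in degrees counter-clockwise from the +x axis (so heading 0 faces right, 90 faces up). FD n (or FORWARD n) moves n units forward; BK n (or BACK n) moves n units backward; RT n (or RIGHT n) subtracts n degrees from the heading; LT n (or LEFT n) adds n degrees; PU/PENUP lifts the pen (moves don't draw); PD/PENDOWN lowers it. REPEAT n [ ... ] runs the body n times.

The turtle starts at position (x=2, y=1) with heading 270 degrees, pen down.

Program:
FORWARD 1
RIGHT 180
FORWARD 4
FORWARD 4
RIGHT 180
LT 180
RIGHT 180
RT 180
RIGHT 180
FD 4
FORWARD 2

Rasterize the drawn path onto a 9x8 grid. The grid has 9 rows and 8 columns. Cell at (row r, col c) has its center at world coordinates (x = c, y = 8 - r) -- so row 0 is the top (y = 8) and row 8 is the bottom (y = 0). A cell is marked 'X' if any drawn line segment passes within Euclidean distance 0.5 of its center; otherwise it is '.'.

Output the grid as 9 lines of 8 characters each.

Answer: ..X.....
..X.....
..X.....
..X.....
..X.....
..X.....
..X.....
..X.....
..X.....

Derivation:
Segment 0: (2,1) -> (2,0)
Segment 1: (2,0) -> (2,4)
Segment 2: (2,4) -> (2,8)
Segment 3: (2,8) -> (2,4)
Segment 4: (2,4) -> (2,2)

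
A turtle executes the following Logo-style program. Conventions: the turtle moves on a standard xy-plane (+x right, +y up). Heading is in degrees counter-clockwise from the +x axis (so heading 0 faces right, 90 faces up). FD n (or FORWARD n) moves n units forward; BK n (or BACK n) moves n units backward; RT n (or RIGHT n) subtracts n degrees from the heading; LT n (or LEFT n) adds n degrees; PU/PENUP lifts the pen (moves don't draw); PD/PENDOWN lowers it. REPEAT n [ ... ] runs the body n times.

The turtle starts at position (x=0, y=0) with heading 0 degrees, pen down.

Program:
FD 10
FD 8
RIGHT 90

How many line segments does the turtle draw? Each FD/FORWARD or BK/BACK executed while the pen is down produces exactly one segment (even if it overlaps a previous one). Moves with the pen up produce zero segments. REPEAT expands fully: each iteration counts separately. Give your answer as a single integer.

Answer: 2

Derivation:
Executing turtle program step by step:
Start: pos=(0,0), heading=0, pen down
FD 10: (0,0) -> (10,0) [heading=0, draw]
FD 8: (10,0) -> (18,0) [heading=0, draw]
RT 90: heading 0 -> 270
Final: pos=(18,0), heading=270, 2 segment(s) drawn
Segments drawn: 2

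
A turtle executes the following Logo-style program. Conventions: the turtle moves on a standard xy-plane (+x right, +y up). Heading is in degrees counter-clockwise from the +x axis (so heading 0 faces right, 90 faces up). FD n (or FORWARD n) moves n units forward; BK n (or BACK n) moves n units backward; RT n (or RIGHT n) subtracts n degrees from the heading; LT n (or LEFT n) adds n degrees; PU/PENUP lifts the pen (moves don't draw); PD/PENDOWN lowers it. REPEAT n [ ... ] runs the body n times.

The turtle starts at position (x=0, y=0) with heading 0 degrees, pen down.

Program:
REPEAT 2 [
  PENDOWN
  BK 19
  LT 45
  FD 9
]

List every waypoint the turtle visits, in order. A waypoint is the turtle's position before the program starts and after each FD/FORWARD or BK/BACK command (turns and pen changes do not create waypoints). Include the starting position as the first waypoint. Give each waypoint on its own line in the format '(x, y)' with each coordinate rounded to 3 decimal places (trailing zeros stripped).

Executing turtle program step by step:
Start: pos=(0,0), heading=0, pen down
REPEAT 2 [
  -- iteration 1/2 --
  PD: pen down
  BK 19: (0,0) -> (-19,0) [heading=0, draw]
  LT 45: heading 0 -> 45
  FD 9: (-19,0) -> (-12.636,6.364) [heading=45, draw]
  -- iteration 2/2 --
  PD: pen down
  BK 19: (-12.636,6.364) -> (-26.071,-7.071) [heading=45, draw]
  LT 45: heading 45 -> 90
  FD 9: (-26.071,-7.071) -> (-26.071,1.929) [heading=90, draw]
]
Final: pos=(-26.071,1.929), heading=90, 4 segment(s) drawn
Waypoints (5 total):
(0, 0)
(-19, 0)
(-12.636, 6.364)
(-26.071, -7.071)
(-26.071, 1.929)

Answer: (0, 0)
(-19, 0)
(-12.636, 6.364)
(-26.071, -7.071)
(-26.071, 1.929)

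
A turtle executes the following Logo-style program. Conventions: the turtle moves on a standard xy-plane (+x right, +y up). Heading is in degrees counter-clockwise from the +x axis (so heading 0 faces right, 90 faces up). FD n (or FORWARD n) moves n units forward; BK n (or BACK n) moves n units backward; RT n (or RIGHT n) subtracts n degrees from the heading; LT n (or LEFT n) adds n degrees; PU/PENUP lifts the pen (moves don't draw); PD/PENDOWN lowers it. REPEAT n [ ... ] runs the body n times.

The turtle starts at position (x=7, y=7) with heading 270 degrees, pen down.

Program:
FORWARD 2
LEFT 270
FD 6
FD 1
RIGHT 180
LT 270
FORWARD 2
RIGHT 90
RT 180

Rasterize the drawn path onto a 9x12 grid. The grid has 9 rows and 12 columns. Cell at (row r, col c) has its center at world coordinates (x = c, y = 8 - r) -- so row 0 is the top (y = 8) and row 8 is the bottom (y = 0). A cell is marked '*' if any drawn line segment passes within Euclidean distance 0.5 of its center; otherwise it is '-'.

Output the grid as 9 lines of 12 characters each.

Answer: ------------
-------*----
-------*----
********----
*-----------
*-----------
------------
------------
------------

Derivation:
Segment 0: (7,7) -> (7,5)
Segment 1: (7,5) -> (1,5)
Segment 2: (1,5) -> (0,5)
Segment 3: (0,5) -> (-0,3)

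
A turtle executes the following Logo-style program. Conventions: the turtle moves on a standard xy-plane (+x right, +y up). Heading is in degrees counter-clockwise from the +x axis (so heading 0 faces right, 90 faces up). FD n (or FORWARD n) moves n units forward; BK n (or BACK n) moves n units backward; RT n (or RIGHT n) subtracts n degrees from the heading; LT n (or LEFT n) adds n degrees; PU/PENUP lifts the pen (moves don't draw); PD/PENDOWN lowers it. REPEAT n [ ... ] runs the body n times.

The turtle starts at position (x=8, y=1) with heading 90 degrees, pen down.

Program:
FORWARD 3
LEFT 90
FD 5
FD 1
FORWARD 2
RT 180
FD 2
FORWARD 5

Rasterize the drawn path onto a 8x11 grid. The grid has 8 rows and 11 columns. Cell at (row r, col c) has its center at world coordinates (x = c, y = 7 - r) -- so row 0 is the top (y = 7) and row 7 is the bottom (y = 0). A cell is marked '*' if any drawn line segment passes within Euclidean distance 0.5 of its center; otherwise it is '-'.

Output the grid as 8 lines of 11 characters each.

Answer: -----------
-----------
-----------
*********--
--------*--
--------*--
--------*--
-----------

Derivation:
Segment 0: (8,1) -> (8,4)
Segment 1: (8,4) -> (3,4)
Segment 2: (3,4) -> (2,4)
Segment 3: (2,4) -> (0,4)
Segment 4: (0,4) -> (2,4)
Segment 5: (2,4) -> (7,4)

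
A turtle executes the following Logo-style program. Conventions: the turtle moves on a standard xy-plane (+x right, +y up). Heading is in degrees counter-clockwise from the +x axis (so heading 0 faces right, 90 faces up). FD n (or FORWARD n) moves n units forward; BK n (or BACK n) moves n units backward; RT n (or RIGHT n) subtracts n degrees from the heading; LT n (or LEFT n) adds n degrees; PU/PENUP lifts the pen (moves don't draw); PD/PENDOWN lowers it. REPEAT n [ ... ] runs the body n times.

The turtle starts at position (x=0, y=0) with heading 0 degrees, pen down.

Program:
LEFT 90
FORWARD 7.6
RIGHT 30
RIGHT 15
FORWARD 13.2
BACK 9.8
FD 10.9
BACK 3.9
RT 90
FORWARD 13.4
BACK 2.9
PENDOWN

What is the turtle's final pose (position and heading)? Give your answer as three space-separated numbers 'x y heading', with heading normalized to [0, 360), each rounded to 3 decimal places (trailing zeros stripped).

Answer: 14.779 7.529 315

Derivation:
Executing turtle program step by step:
Start: pos=(0,0), heading=0, pen down
LT 90: heading 0 -> 90
FD 7.6: (0,0) -> (0,7.6) [heading=90, draw]
RT 30: heading 90 -> 60
RT 15: heading 60 -> 45
FD 13.2: (0,7.6) -> (9.334,16.934) [heading=45, draw]
BK 9.8: (9.334,16.934) -> (2.404,10.004) [heading=45, draw]
FD 10.9: (2.404,10.004) -> (10.112,17.712) [heading=45, draw]
BK 3.9: (10.112,17.712) -> (7.354,14.954) [heading=45, draw]
RT 90: heading 45 -> 315
FD 13.4: (7.354,14.954) -> (16.829,5.479) [heading=315, draw]
BK 2.9: (16.829,5.479) -> (14.779,7.529) [heading=315, draw]
PD: pen down
Final: pos=(14.779,7.529), heading=315, 7 segment(s) drawn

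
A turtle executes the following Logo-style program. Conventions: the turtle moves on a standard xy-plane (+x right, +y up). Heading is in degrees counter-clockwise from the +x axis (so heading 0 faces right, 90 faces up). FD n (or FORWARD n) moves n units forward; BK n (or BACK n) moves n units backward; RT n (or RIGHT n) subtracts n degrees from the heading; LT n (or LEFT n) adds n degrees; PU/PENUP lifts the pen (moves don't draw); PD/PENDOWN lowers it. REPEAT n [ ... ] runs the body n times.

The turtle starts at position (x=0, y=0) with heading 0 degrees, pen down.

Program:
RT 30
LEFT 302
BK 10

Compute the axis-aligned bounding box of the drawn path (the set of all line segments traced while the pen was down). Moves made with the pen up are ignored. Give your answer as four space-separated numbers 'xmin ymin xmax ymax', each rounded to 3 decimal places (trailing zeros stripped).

Answer: -0.349 0 0 9.994

Derivation:
Executing turtle program step by step:
Start: pos=(0,0), heading=0, pen down
RT 30: heading 0 -> 330
LT 302: heading 330 -> 272
BK 10: (0,0) -> (-0.349,9.994) [heading=272, draw]
Final: pos=(-0.349,9.994), heading=272, 1 segment(s) drawn

Segment endpoints: x in {-0.349, 0}, y in {0, 9.994}
xmin=-0.349, ymin=0, xmax=0, ymax=9.994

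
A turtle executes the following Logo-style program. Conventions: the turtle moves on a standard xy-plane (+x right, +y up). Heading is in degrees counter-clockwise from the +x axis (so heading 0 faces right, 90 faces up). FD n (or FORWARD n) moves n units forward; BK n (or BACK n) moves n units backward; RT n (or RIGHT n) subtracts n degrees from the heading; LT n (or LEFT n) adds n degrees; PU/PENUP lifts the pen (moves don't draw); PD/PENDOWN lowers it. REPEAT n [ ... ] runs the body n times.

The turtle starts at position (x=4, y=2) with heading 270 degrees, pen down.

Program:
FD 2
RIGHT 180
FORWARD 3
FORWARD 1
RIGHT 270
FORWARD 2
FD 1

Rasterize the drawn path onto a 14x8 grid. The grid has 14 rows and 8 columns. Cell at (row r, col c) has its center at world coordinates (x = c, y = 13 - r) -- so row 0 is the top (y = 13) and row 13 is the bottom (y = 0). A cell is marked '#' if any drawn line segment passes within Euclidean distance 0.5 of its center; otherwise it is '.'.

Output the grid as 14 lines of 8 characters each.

Answer: ........
........
........
........
........
........
........
........
........
.####...
....#...
....#...
....#...
....#...

Derivation:
Segment 0: (4,2) -> (4,0)
Segment 1: (4,0) -> (4,3)
Segment 2: (4,3) -> (4,4)
Segment 3: (4,4) -> (2,4)
Segment 4: (2,4) -> (1,4)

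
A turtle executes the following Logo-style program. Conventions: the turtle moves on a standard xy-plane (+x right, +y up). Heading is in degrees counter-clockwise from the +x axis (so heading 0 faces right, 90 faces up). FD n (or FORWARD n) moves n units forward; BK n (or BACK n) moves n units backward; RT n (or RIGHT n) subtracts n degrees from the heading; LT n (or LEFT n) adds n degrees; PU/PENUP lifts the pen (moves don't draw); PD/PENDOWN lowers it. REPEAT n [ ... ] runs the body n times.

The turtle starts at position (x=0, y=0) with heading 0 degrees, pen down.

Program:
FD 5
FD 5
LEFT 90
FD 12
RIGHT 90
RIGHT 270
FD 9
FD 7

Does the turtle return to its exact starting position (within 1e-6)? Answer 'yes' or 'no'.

Executing turtle program step by step:
Start: pos=(0,0), heading=0, pen down
FD 5: (0,0) -> (5,0) [heading=0, draw]
FD 5: (5,0) -> (10,0) [heading=0, draw]
LT 90: heading 0 -> 90
FD 12: (10,0) -> (10,12) [heading=90, draw]
RT 90: heading 90 -> 0
RT 270: heading 0 -> 90
FD 9: (10,12) -> (10,21) [heading=90, draw]
FD 7: (10,21) -> (10,28) [heading=90, draw]
Final: pos=(10,28), heading=90, 5 segment(s) drawn

Start position: (0, 0)
Final position: (10, 28)
Distance = 29.732; >= 1e-6 -> NOT closed

Answer: no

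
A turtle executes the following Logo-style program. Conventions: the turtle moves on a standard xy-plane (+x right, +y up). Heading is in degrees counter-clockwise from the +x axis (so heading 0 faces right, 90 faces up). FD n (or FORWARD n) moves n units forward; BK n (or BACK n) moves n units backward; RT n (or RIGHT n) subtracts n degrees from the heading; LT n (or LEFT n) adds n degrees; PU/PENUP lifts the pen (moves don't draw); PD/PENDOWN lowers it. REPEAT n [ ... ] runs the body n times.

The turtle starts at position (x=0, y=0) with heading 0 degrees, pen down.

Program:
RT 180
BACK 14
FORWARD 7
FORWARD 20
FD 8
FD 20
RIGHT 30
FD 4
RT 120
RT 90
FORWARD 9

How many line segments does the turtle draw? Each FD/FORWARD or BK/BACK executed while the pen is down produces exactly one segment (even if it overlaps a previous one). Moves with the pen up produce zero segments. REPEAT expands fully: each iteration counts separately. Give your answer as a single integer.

Answer: 7

Derivation:
Executing turtle program step by step:
Start: pos=(0,0), heading=0, pen down
RT 180: heading 0 -> 180
BK 14: (0,0) -> (14,0) [heading=180, draw]
FD 7: (14,0) -> (7,0) [heading=180, draw]
FD 20: (7,0) -> (-13,0) [heading=180, draw]
FD 8: (-13,0) -> (-21,0) [heading=180, draw]
FD 20: (-21,0) -> (-41,0) [heading=180, draw]
RT 30: heading 180 -> 150
FD 4: (-41,0) -> (-44.464,2) [heading=150, draw]
RT 120: heading 150 -> 30
RT 90: heading 30 -> 300
FD 9: (-44.464,2) -> (-39.964,-5.794) [heading=300, draw]
Final: pos=(-39.964,-5.794), heading=300, 7 segment(s) drawn
Segments drawn: 7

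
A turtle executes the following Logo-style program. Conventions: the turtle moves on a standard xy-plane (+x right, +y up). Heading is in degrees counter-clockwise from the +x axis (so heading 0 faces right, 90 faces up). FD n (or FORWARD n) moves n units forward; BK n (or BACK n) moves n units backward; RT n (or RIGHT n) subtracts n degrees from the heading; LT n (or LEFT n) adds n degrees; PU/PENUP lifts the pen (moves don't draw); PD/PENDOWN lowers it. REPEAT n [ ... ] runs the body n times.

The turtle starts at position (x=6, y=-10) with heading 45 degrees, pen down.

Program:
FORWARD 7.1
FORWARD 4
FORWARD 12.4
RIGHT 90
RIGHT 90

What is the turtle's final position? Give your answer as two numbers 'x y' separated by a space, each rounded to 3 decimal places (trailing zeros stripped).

Answer: 22.617 6.617

Derivation:
Executing turtle program step by step:
Start: pos=(6,-10), heading=45, pen down
FD 7.1: (6,-10) -> (11.02,-4.98) [heading=45, draw]
FD 4: (11.02,-4.98) -> (13.849,-2.151) [heading=45, draw]
FD 12.4: (13.849,-2.151) -> (22.617,6.617) [heading=45, draw]
RT 90: heading 45 -> 315
RT 90: heading 315 -> 225
Final: pos=(22.617,6.617), heading=225, 3 segment(s) drawn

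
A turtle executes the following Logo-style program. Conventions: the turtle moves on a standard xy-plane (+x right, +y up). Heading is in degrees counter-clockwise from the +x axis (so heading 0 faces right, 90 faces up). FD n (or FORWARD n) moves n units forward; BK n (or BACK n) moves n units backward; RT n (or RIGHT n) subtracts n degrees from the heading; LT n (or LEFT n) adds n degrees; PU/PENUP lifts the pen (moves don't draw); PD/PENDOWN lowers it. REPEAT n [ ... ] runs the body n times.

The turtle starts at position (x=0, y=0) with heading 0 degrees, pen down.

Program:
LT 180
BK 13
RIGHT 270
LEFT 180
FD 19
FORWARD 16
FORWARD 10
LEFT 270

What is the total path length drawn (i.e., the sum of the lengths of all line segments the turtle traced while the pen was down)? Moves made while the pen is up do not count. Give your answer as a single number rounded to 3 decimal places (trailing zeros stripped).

Executing turtle program step by step:
Start: pos=(0,0), heading=0, pen down
LT 180: heading 0 -> 180
BK 13: (0,0) -> (13,0) [heading=180, draw]
RT 270: heading 180 -> 270
LT 180: heading 270 -> 90
FD 19: (13,0) -> (13,19) [heading=90, draw]
FD 16: (13,19) -> (13,35) [heading=90, draw]
FD 10: (13,35) -> (13,45) [heading=90, draw]
LT 270: heading 90 -> 0
Final: pos=(13,45), heading=0, 4 segment(s) drawn

Segment lengths:
  seg 1: (0,0) -> (13,0), length = 13
  seg 2: (13,0) -> (13,19), length = 19
  seg 3: (13,19) -> (13,35), length = 16
  seg 4: (13,35) -> (13,45), length = 10
Total = 58

Answer: 58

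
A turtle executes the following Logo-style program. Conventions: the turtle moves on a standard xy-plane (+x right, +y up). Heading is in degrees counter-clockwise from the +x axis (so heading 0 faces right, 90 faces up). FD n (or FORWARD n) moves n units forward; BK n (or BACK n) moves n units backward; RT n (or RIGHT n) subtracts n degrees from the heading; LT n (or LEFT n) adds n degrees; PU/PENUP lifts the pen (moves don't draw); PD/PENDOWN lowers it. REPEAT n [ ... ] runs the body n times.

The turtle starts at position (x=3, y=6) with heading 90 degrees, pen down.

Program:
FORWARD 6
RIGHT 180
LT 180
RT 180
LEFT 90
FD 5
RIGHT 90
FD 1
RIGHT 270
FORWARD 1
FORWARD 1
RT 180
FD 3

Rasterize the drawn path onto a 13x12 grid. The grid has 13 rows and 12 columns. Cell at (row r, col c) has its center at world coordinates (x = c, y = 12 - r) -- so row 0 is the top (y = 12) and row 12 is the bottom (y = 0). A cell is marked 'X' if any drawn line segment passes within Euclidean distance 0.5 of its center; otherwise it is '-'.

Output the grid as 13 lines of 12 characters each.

Segment 0: (3,6) -> (3,12)
Segment 1: (3,12) -> (8,12)
Segment 2: (8,12) -> (8,11)
Segment 3: (8,11) -> (9,11)
Segment 4: (9,11) -> (10,11)
Segment 5: (10,11) -> (7,11)

Answer: ---XXXXXX---
---X---XXXX-
---X--------
---X--------
---X--------
---X--------
---X--------
------------
------------
------------
------------
------------
------------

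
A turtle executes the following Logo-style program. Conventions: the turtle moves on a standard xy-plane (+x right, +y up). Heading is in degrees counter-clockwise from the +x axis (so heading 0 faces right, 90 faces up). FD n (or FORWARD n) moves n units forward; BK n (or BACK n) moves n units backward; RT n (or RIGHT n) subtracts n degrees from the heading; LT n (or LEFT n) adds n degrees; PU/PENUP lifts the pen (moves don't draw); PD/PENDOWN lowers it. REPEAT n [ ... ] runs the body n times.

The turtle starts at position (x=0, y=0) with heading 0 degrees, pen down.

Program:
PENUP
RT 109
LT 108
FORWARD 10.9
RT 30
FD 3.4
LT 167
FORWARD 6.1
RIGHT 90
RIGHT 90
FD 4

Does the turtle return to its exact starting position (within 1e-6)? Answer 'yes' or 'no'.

Executing turtle program step by step:
Start: pos=(0,0), heading=0, pen down
PU: pen up
RT 109: heading 0 -> 251
LT 108: heading 251 -> 359
FD 10.9: (0,0) -> (10.898,-0.19) [heading=359, move]
RT 30: heading 359 -> 329
FD 3.4: (10.898,-0.19) -> (13.813,-1.941) [heading=329, move]
LT 167: heading 329 -> 136
FD 6.1: (13.813,-1.941) -> (9.425,2.296) [heading=136, move]
RT 90: heading 136 -> 46
RT 90: heading 46 -> 316
FD 4: (9.425,2.296) -> (12.302,-0.483) [heading=316, move]
Final: pos=(12.302,-0.483), heading=316, 0 segment(s) drawn

Start position: (0, 0)
Final position: (12.302, -0.483)
Distance = 12.312; >= 1e-6 -> NOT closed

Answer: no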